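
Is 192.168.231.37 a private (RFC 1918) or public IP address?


RFC 1918 private ranges:
  10.0.0.0/8 (10.0.0.0 - 10.255.255.255)
  172.16.0.0/12 (172.16.0.0 - 172.31.255.255)
  192.168.0.0/16 (192.168.0.0 - 192.168.255.255)
Private (in 192.168.0.0/16)


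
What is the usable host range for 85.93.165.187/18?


Network: 85.93.128.0
Broadcast: 85.93.191.255
First usable = network + 1
Last usable = broadcast - 1
Range: 85.93.128.1 to 85.93.191.254


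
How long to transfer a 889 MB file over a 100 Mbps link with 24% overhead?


Effective throughput = 100 * (1 - 24/100) = 76 Mbps
File size in Mb = 889 * 8 = 7112 Mb
Time = 7112 / 76
Time = 93.5789 seconds


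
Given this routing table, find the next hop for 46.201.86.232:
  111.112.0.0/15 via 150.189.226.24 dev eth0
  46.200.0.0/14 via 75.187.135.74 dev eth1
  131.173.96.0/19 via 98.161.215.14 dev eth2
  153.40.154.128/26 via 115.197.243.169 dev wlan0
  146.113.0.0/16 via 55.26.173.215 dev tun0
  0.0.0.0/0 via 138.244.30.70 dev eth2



Longest prefix match for 46.201.86.232:
  /15 111.112.0.0: no
  /14 46.200.0.0: MATCH
  /19 131.173.96.0: no
  /26 153.40.154.128: no
  /16 146.113.0.0: no
  /0 0.0.0.0: MATCH
Selected: next-hop 75.187.135.74 via eth1 (matched /14)


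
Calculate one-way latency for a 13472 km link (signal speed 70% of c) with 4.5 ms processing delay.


Speed = 0.7 * 3e5 km/s = 210000 km/s
Propagation delay = 13472 / 210000 = 0.0642 s = 64.1524 ms
Processing delay = 4.5 ms
Total one-way latency = 68.6524 ms


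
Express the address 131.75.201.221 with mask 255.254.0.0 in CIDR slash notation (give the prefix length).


Binary: 11111111.11111110.00000000.00000000
Count leading 1s
Prefix: /15


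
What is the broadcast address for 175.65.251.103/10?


Network: 175.64.0.0/10
Host bits = 22
Set all host bits to 1:
Broadcast: 175.127.255.255


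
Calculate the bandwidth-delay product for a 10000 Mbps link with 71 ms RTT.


BDP = bandwidth * RTT
= 10000 Mbps * 71 ms
= 10000 * 1e6 * 71 / 1000 bits
= 710000000 bits
= 88750000 bytes
= 86669.9219 KB
BDP = 710000000 bits (88750000 bytes)


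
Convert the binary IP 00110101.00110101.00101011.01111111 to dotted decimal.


00110101 = 53
00110101 = 53
00101011 = 43
01111111 = 127
IP: 53.53.43.127


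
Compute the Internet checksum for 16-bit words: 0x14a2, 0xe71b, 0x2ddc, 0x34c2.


Sum all words (with carry folding):
+ 0x14a2 = 0x14a2
+ 0xe71b = 0xfbbd
+ 0x2ddc = 0x299a
+ 0x34c2 = 0x5e5c
One's complement: ~0x5e5c
Checksum = 0xa1a3


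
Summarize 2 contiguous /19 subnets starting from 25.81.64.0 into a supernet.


Original prefix: /19
Number of subnets: 2 = 2^1
New prefix = 19 - 1 = 18
Supernet: 25.81.64.0/18


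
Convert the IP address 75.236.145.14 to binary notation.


75 = 01001011
236 = 11101100
145 = 10010001
14 = 00001110
Binary: 01001011.11101100.10010001.00001110


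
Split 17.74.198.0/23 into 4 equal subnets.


New prefix = 23 + 2 = 25
Each subnet has 128 addresses
  17.74.198.0/25
  17.74.198.128/25
  17.74.199.0/25
  17.74.199.128/25
Subnets: 17.74.198.0/25, 17.74.198.128/25, 17.74.199.0/25, 17.74.199.128/25


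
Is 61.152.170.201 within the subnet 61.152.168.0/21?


Subnet network: 61.152.168.0
Test IP AND mask: 61.152.168.0
Yes, 61.152.170.201 is in 61.152.168.0/21


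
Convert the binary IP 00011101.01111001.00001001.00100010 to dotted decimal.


00011101 = 29
01111001 = 121
00001001 = 9
00100010 = 34
IP: 29.121.9.34


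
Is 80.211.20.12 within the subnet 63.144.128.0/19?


Subnet network: 63.144.128.0
Test IP AND mask: 80.211.0.0
No, 80.211.20.12 is not in 63.144.128.0/19


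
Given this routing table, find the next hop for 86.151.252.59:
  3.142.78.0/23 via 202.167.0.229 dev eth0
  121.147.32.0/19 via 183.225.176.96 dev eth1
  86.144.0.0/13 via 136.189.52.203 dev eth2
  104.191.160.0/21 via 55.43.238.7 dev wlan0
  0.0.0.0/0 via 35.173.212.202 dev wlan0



Longest prefix match for 86.151.252.59:
  /23 3.142.78.0: no
  /19 121.147.32.0: no
  /13 86.144.0.0: MATCH
  /21 104.191.160.0: no
  /0 0.0.0.0: MATCH
Selected: next-hop 136.189.52.203 via eth2 (matched /13)


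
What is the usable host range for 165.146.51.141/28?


Network: 165.146.51.128
Broadcast: 165.146.51.143
First usable = network + 1
Last usable = broadcast - 1
Range: 165.146.51.129 to 165.146.51.142


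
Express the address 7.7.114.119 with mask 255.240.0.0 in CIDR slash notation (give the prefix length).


Binary: 11111111.11110000.00000000.00000000
Count leading 1s
Prefix: /12


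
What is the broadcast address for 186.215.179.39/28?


Network: 186.215.179.32/28
Host bits = 4
Set all host bits to 1:
Broadcast: 186.215.179.47


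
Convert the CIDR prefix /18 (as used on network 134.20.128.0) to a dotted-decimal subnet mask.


/18 means 18 network bits, 14 host bits
Binary: 11111111111111111100000000000000
Mask: 255.255.192.0


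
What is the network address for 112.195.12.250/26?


IP:   01110000.11000011.00001100.11111010
Mask: 11111111.11111111.11111111.11000000
AND operation:
Net:  01110000.11000011.00001100.11000000
Network: 112.195.12.192/26


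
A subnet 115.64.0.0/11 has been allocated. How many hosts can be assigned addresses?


Host bits = 32 - 11 = 21
Total addresses = 2^21 = 2097152
Usable = total - 2 (network and broadcast)
Usable hosts: 2097150


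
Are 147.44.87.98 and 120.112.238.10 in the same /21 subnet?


Mask: 255.255.248.0
147.44.87.98 AND mask = 147.44.80.0
120.112.238.10 AND mask = 120.112.232.0
No, different subnets (147.44.80.0 vs 120.112.232.0)


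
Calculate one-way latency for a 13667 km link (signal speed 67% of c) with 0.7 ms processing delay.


Speed = 0.67 * 3e5 km/s = 201000 km/s
Propagation delay = 13667 / 201000 = 0.068 s = 67.995 ms
Processing delay = 0.7 ms
Total one-way latency = 68.695 ms


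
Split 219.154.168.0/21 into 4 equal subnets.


New prefix = 21 + 2 = 23
Each subnet has 512 addresses
  219.154.168.0/23
  219.154.170.0/23
  219.154.172.0/23
  219.154.174.0/23
Subnets: 219.154.168.0/23, 219.154.170.0/23, 219.154.172.0/23, 219.154.174.0/23


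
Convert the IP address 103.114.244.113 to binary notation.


103 = 01100111
114 = 01110010
244 = 11110100
113 = 01110001
Binary: 01100111.01110010.11110100.01110001


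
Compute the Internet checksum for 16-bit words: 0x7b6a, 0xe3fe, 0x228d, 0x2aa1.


Sum all words (with carry folding):
+ 0x7b6a = 0x7b6a
+ 0xe3fe = 0x5f69
+ 0x228d = 0x81f6
+ 0x2aa1 = 0xac97
One's complement: ~0xac97
Checksum = 0x5368


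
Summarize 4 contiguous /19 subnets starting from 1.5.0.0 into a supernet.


Original prefix: /19
Number of subnets: 4 = 2^2
New prefix = 19 - 2 = 17
Supernet: 1.5.0.0/17


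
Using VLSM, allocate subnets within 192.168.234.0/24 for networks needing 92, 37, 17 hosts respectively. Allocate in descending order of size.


92 hosts -> /25 (126 usable): 192.168.234.0/25
37 hosts -> /26 (62 usable): 192.168.234.128/26
17 hosts -> /27 (30 usable): 192.168.234.192/27
Allocation: 192.168.234.0/25 (92 hosts, 126 usable); 192.168.234.128/26 (37 hosts, 62 usable); 192.168.234.192/27 (17 hosts, 30 usable)


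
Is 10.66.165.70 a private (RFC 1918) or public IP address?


RFC 1918 private ranges:
  10.0.0.0/8 (10.0.0.0 - 10.255.255.255)
  172.16.0.0/12 (172.16.0.0 - 172.31.255.255)
  192.168.0.0/16 (192.168.0.0 - 192.168.255.255)
Private (in 10.0.0.0/8)


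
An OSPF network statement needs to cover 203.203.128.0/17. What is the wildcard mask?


Subnet mask: 255.255.128.0
Wildcard = 255.255.255.255 - subnet mask
255 - 255 = 0
255 - 255 = 0
255 - 128 = 127
255 - 0 = 255
Wildcard: 0.0.127.255


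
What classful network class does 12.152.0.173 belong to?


First octet: 12
Binary: 00001100
0xxxxxxx -> Class A (1-126)
Class A, default mask 255.0.0.0 (/8)


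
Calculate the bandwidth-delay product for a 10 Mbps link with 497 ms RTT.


BDP = bandwidth * RTT
= 10 Mbps * 497 ms
= 10 * 1e6 * 497 / 1000 bits
= 4970000 bits
= 621250 bytes
= 606.6895 KB
BDP = 4970000 bits (621250 bytes)


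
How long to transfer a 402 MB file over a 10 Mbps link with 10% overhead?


Effective throughput = 10 * (1 - 10/100) = 9 Mbps
File size in Mb = 402 * 8 = 3216 Mb
Time = 3216 / 9
Time = 357.3333 seconds


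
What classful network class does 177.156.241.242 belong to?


First octet: 177
Binary: 10110001
10xxxxxx -> Class B (128-191)
Class B, default mask 255.255.0.0 (/16)


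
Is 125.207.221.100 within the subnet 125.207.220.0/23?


Subnet network: 125.207.220.0
Test IP AND mask: 125.207.220.0
Yes, 125.207.221.100 is in 125.207.220.0/23


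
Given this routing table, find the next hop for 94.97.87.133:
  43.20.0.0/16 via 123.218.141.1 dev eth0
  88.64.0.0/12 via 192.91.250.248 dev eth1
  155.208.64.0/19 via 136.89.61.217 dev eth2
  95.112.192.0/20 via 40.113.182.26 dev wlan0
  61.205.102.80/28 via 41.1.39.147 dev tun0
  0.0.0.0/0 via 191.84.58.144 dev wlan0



Longest prefix match for 94.97.87.133:
  /16 43.20.0.0: no
  /12 88.64.0.0: no
  /19 155.208.64.0: no
  /20 95.112.192.0: no
  /28 61.205.102.80: no
  /0 0.0.0.0: MATCH
Selected: next-hop 191.84.58.144 via wlan0 (matched /0)


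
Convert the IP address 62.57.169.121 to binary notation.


62 = 00111110
57 = 00111001
169 = 10101001
121 = 01111001
Binary: 00111110.00111001.10101001.01111001


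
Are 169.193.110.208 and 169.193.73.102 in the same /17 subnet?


Mask: 255.255.128.0
169.193.110.208 AND mask = 169.193.0.0
169.193.73.102 AND mask = 169.193.0.0
Yes, same subnet (169.193.0.0)


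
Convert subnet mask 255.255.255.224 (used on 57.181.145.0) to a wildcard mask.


Subnet mask: 255.255.255.224
Wildcard = 255.255.255.255 - subnet mask
255 - 255 = 0
255 - 255 = 0
255 - 255 = 0
255 - 224 = 31
Wildcard: 0.0.0.31


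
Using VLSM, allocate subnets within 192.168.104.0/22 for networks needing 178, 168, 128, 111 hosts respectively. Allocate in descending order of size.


178 hosts -> /24 (254 usable): 192.168.104.0/24
168 hosts -> /24 (254 usable): 192.168.105.0/24
128 hosts -> /24 (254 usable): 192.168.106.0/24
111 hosts -> /25 (126 usable): 192.168.107.0/25
Allocation: 192.168.104.0/24 (178 hosts, 254 usable); 192.168.105.0/24 (168 hosts, 254 usable); 192.168.106.0/24 (128 hosts, 254 usable); 192.168.107.0/25 (111 hosts, 126 usable)


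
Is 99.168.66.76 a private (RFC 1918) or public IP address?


RFC 1918 private ranges:
  10.0.0.0/8 (10.0.0.0 - 10.255.255.255)
  172.16.0.0/12 (172.16.0.0 - 172.31.255.255)
  192.168.0.0/16 (192.168.0.0 - 192.168.255.255)
Public (not in any RFC 1918 range)


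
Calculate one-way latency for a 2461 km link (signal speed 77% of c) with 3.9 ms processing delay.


Speed = 0.77 * 3e5 km/s = 231000 km/s
Propagation delay = 2461 / 231000 = 0.0107 s = 10.6537 ms
Processing delay = 3.9 ms
Total one-way latency = 14.5537 ms


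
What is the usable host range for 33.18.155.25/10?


Network: 33.0.0.0
Broadcast: 33.63.255.255
First usable = network + 1
Last usable = broadcast - 1
Range: 33.0.0.1 to 33.63.255.254


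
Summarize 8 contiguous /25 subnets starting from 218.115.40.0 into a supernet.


Original prefix: /25
Number of subnets: 8 = 2^3
New prefix = 25 - 3 = 22
Supernet: 218.115.40.0/22


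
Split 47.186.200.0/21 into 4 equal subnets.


New prefix = 21 + 2 = 23
Each subnet has 512 addresses
  47.186.200.0/23
  47.186.202.0/23
  47.186.204.0/23
  47.186.206.0/23
Subnets: 47.186.200.0/23, 47.186.202.0/23, 47.186.204.0/23, 47.186.206.0/23


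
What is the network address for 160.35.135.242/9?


IP:   10100000.00100011.10000111.11110010
Mask: 11111111.10000000.00000000.00000000
AND operation:
Net:  10100000.00000000.00000000.00000000
Network: 160.0.0.0/9


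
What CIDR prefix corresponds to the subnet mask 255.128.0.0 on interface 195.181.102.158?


Binary: 11111111.10000000.00000000.00000000
Count leading 1s
Prefix: /9


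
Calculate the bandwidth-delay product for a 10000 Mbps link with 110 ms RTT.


BDP = bandwidth * RTT
= 10000 Mbps * 110 ms
= 10000 * 1e6 * 110 / 1000 bits
= 1100000000 bits
= 137500000 bytes
= 134277.3438 KB
BDP = 1100000000 bits (137500000 bytes)


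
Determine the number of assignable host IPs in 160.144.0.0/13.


Host bits = 32 - 13 = 19
Total addresses = 2^19 = 524288
Usable = total - 2 (network and broadcast)
Usable hosts: 524286


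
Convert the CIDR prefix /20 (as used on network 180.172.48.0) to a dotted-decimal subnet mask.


/20 means 20 network bits, 12 host bits
Binary: 11111111111111111111000000000000
Mask: 255.255.240.0


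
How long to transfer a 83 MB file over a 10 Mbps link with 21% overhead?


Effective throughput = 10 * (1 - 21/100) = 7.9 Mbps
File size in Mb = 83 * 8 = 664 Mb
Time = 664 / 7.9
Time = 84.0506 seconds


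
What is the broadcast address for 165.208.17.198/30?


Network: 165.208.17.196/30
Host bits = 2
Set all host bits to 1:
Broadcast: 165.208.17.199


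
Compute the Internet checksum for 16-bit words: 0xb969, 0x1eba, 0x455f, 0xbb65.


Sum all words (with carry folding):
+ 0xb969 = 0xb969
+ 0x1eba = 0xd823
+ 0x455f = 0x1d83
+ 0xbb65 = 0xd8e8
One's complement: ~0xd8e8
Checksum = 0x2717


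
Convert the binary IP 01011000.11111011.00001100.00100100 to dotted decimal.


01011000 = 88
11111011 = 251
00001100 = 12
00100100 = 36
IP: 88.251.12.36


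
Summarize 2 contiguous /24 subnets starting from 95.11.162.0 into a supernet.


Original prefix: /24
Number of subnets: 2 = 2^1
New prefix = 24 - 1 = 23
Supernet: 95.11.162.0/23


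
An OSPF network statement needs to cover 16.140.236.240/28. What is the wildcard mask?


Subnet mask: 255.255.255.240
Wildcard = 255.255.255.255 - subnet mask
255 - 255 = 0
255 - 255 = 0
255 - 255 = 0
255 - 240 = 15
Wildcard: 0.0.0.15


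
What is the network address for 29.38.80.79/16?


IP:   00011101.00100110.01010000.01001111
Mask: 11111111.11111111.00000000.00000000
AND operation:
Net:  00011101.00100110.00000000.00000000
Network: 29.38.0.0/16


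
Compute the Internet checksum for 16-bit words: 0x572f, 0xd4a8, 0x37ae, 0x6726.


Sum all words (with carry folding):
+ 0x572f = 0x572f
+ 0xd4a8 = 0x2bd8
+ 0x37ae = 0x6386
+ 0x6726 = 0xcaac
One's complement: ~0xcaac
Checksum = 0x3553


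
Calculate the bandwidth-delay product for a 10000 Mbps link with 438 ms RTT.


BDP = bandwidth * RTT
= 10000 Mbps * 438 ms
= 10000 * 1e6 * 438 / 1000 bits
= 4380000000 bits
= 547500000 bytes
= 534667.9688 KB
BDP = 4380000000 bits (547500000 bytes)


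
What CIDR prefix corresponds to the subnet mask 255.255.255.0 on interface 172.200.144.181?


Binary: 11111111.11111111.11111111.00000000
Count leading 1s
Prefix: /24


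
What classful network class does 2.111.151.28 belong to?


First octet: 2
Binary: 00000010
0xxxxxxx -> Class A (1-126)
Class A, default mask 255.0.0.0 (/8)


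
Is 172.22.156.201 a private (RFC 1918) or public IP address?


RFC 1918 private ranges:
  10.0.0.0/8 (10.0.0.0 - 10.255.255.255)
  172.16.0.0/12 (172.16.0.0 - 172.31.255.255)
  192.168.0.0/16 (192.168.0.0 - 192.168.255.255)
Private (in 172.16.0.0/12)


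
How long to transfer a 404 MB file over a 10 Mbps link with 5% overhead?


Effective throughput = 10 * (1 - 5/100) = 9.5 Mbps
File size in Mb = 404 * 8 = 3232 Mb
Time = 3232 / 9.5
Time = 340.2105 seconds


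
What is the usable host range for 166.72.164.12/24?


Network: 166.72.164.0
Broadcast: 166.72.164.255
First usable = network + 1
Last usable = broadcast - 1
Range: 166.72.164.1 to 166.72.164.254


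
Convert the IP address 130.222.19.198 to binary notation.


130 = 10000010
222 = 11011110
19 = 00010011
198 = 11000110
Binary: 10000010.11011110.00010011.11000110


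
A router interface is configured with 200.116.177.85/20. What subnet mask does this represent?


/20 means 20 network bits, 12 host bits
Binary: 11111111111111111111000000000000
Mask: 255.255.240.0


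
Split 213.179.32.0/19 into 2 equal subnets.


New prefix = 19 + 1 = 20
Each subnet has 4096 addresses
  213.179.32.0/20
  213.179.48.0/20
Subnets: 213.179.32.0/20, 213.179.48.0/20


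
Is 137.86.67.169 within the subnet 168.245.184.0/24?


Subnet network: 168.245.184.0
Test IP AND mask: 137.86.67.0
No, 137.86.67.169 is not in 168.245.184.0/24


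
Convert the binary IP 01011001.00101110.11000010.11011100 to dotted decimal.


01011001 = 89
00101110 = 46
11000010 = 194
11011100 = 220
IP: 89.46.194.220


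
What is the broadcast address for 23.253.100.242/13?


Network: 23.248.0.0/13
Host bits = 19
Set all host bits to 1:
Broadcast: 23.255.255.255


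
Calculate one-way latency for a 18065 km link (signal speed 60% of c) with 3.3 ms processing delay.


Speed = 0.6 * 3e5 km/s = 180000 km/s
Propagation delay = 18065 / 180000 = 0.1004 s = 100.3611 ms
Processing delay = 3.3 ms
Total one-way latency = 103.6611 ms


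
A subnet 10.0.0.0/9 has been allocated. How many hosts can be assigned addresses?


Host bits = 32 - 9 = 23
Total addresses = 2^23 = 8388608
Usable = total - 2 (network and broadcast)
Usable hosts: 8388606


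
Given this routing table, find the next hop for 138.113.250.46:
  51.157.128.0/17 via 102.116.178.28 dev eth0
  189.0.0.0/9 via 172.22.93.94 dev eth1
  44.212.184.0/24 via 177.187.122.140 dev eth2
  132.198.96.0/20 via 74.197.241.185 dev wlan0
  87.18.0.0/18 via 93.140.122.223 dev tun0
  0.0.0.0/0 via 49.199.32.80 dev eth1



Longest prefix match for 138.113.250.46:
  /17 51.157.128.0: no
  /9 189.0.0.0: no
  /24 44.212.184.0: no
  /20 132.198.96.0: no
  /18 87.18.0.0: no
  /0 0.0.0.0: MATCH
Selected: next-hop 49.199.32.80 via eth1 (matched /0)


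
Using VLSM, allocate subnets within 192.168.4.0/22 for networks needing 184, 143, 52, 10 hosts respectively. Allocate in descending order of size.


184 hosts -> /24 (254 usable): 192.168.4.0/24
143 hosts -> /24 (254 usable): 192.168.5.0/24
52 hosts -> /26 (62 usable): 192.168.6.0/26
10 hosts -> /28 (14 usable): 192.168.6.64/28
Allocation: 192.168.4.0/24 (184 hosts, 254 usable); 192.168.5.0/24 (143 hosts, 254 usable); 192.168.6.0/26 (52 hosts, 62 usable); 192.168.6.64/28 (10 hosts, 14 usable)


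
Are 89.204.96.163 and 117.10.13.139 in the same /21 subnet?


Mask: 255.255.248.0
89.204.96.163 AND mask = 89.204.96.0
117.10.13.139 AND mask = 117.10.8.0
No, different subnets (89.204.96.0 vs 117.10.8.0)


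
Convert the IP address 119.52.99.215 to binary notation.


119 = 01110111
52 = 00110100
99 = 01100011
215 = 11010111
Binary: 01110111.00110100.01100011.11010111


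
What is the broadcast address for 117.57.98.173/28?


Network: 117.57.98.160/28
Host bits = 4
Set all host bits to 1:
Broadcast: 117.57.98.175


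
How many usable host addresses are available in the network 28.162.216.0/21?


Host bits = 32 - 21 = 11
Total addresses = 2^11 = 2048
Usable = total - 2 (network and broadcast)
Usable hosts: 2046


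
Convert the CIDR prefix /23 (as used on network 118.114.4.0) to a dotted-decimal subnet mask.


/23 means 23 network bits, 9 host bits
Binary: 11111111111111111111111000000000
Mask: 255.255.254.0


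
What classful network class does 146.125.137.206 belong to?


First octet: 146
Binary: 10010010
10xxxxxx -> Class B (128-191)
Class B, default mask 255.255.0.0 (/16)


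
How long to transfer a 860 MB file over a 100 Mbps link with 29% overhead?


Effective throughput = 100 * (1 - 29/100) = 71 Mbps
File size in Mb = 860 * 8 = 6880 Mb
Time = 6880 / 71
Time = 96.9014 seconds


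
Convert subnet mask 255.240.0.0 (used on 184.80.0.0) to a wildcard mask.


Subnet mask: 255.240.0.0
Wildcard = 255.255.255.255 - subnet mask
255 - 255 = 0
255 - 240 = 15
255 - 0 = 255
255 - 0 = 255
Wildcard: 0.15.255.255


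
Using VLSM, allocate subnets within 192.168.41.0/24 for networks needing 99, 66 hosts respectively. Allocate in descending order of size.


99 hosts -> /25 (126 usable): 192.168.41.0/25
66 hosts -> /25 (126 usable): 192.168.41.128/25
Allocation: 192.168.41.0/25 (99 hosts, 126 usable); 192.168.41.128/25 (66 hosts, 126 usable)


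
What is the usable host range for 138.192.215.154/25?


Network: 138.192.215.128
Broadcast: 138.192.215.255
First usable = network + 1
Last usable = broadcast - 1
Range: 138.192.215.129 to 138.192.215.254


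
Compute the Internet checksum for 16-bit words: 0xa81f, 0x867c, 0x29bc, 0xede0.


Sum all words (with carry folding):
+ 0xa81f = 0xa81f
+ 0x867c = 0x2e9c
+ 0x29bc = 0x5858
+ 0xede0 = 0x4639
One's complement: ~0x4639
Checksum = 0xb9c6


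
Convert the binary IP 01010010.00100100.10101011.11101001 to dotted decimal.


01010010 = 82
00100100 = 36
10101011 = 171
11101001 = 233
IP: 82.36.171.233


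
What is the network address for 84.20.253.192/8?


IP:   01010100.00010100.11111101.11000000
Mask: 11111111.00000000.00000000.00000000
AND operation:
Net:  01010100.00000000.00000000.00000000
Network: 84.0.0.0/8


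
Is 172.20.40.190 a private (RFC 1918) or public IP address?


RFC 1918 private ranges:
  10.0.0.0/8 (10.0.0.0 - 10.255.255.255)
  172.16.0.0/12 (172.16.0.0 - 172.31.255.255)
  192.168.0.0/16 (192.168.0.0 - 192.168.255.255)
Private (in 172.16.0.0/12)


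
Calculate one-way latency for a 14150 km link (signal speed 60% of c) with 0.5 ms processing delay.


Speed = 0.6 * 3e5 km/s = 180000 km/s
Propagation delay = 14150 / 180000 = 0.0786 s = 78.6111 ms
Processing delay = 0.5 ms
Total one-way latency = 79.1111 ms


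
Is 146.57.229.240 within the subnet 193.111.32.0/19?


Subnet network: 193.111.32.0
Test IP AND mask: 146.57.224.0
No, 146.57.229.240 is not in 193.111.32.0/19


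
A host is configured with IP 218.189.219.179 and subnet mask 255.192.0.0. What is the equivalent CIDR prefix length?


Binary: 11111111.11000000.00000000.00000000
Count leading 1s
Prefix: /10


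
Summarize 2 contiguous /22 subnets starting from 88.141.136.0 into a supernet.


Original prefix: /22
Number of subnets: 2 = 2^1
New prefix = 22 - 1 = 21
Supernet: 88.141.136.0/21


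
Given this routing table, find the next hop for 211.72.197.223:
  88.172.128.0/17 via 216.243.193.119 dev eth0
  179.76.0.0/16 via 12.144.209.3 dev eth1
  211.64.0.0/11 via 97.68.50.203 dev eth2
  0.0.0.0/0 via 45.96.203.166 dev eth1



Longest prefix match for 211.72.197.223:
  /17 88.172.128.0: no
  /16 179.76.0.0: no
  /11 211.64.0.0: MATCH
  /0 0.0.0.0: MATCH
Selected: next-hop 97.68.50.203 via eth2 (matched /11)


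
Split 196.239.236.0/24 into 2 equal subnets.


New prefix = 24 + 1 = 25
Each subnet has 128 addresses
  196.239.236.0/25
  196.239.236.128/25
Subnets: 196.239.236.0/25, 196.239.236.128/25


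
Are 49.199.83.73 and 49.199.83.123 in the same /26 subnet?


Mask: 255.255.255.192
49.199.83.73 AND mask = 49.199.83.64
49.199.83.123 AND mask = 49.199.83.64
Yes, same subnet (49.199.83.64)


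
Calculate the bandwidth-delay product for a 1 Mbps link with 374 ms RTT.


BDP = bandwidth * RTT
= 1 Mbps * 374 ms
= 1 * 1e6 * 374 / 1000 bits
= 374000 bits
= 46750 bytes
= 45.6543 KB
BDP = 374000 bits (46750 bytes)


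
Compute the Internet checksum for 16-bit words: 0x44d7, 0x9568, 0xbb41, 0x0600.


Sum all words (with carry folding):
+ 0x44d7 = 0x44d7
+ 0x9568 = 0xda3f
+ 0xbb41 = 0x9581
+ 0x0600 = 0x9b81
One's complement: ~0x9b81
Checksum = 0x647e


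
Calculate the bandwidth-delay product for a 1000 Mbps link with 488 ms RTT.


BDP = bandwidth * RTT
= 1000 Mbps * 488 ms
= 1000 * 1e6 * 488 / 1000 bits
= 488000000 bits
= 61000000 bytes
= 59570.3125 KB
BDP = 488000000 bits (61000000 bytes)


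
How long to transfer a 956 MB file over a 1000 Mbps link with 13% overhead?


Effective throughput = 1000 * (1 - 13/100) = 870 Mbps
File size in Mb = 956 * 8 = 7648 Mb
Time = 7648 / 870
Time = 8.7908 seconds


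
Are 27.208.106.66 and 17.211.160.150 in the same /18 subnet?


Mask: 255.255.192.0
27.208.106.66 AND mask = 27.208.64.0
17.211.160.150 AND mask = 17.211.128.0
No, different subnets (27.208.64.0 vs 17.211.128.0)


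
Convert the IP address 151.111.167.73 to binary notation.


151 = 10010111
111 = 01101111
167 = 10100111
73 = 01001001
Binary: 10010111.01101111.10100111.01001001


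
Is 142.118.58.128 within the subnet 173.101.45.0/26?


Subnet network: 173.101.45.0
Test IP AND mask: 142.118.58.128
No, 142.118.58.128 is not in 173.101.45.0/26


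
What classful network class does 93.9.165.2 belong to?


First octet: 93
Binary: 01011101
0xxxxxxx -> Class A (1-126)
Class A, default mask 255.0.0.0 (/8)


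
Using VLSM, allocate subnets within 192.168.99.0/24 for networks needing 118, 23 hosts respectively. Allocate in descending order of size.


118 hosts -> /25 (126 usable): 192.168.99.0/25
23 hosts -> /27 (30 usable): 192.168.99.128/27
Allocation: 192.168.99.0/25 (118 hosts, 126 usable); 192.168.99.128/27 (23 hosts, 30 usable)


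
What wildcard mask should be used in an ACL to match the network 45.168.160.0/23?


Subnet mask: 255.255.254.0
Wildcard = 255.255.255.255 - subnet mask
255 - 255 = 0
255 - 255 = 0
255 - 254 = 1
255 - 0 = 255
Wildcard: 0.0.1.255


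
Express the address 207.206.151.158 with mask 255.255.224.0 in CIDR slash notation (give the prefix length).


Binary: 11111111.11111111.11100000.00000000
Count leading 1s
Prefix: /19


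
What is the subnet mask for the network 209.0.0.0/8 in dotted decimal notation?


/8 means 8 network bits, 24 host bits
Binary: 11111111000000000000000000000000
Mask: 255.0.0.0


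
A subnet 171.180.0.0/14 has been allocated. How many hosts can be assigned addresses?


Host bits = 32 - 14 = 18
Total addresses = 2^18 = 262144
Usable = total - 2 (network and broadcast)
Usable hosts: 262142


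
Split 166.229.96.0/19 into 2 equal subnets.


New prefix = 19 + 1 = 20
Each subnet has 4096 addresses
  166.229.96.0/20
  166.229.112.0/20
Subnets: 166.229.96.0/20, 166.229.112.0/20


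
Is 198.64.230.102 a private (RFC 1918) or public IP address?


RFC 1918 private ranges:
  10.0.0.0/8 (10.0.0.0 - 10.255.255.255)
  172.16.0.0/12 (172.16.0.0 - 172.31.255.255)
  192.168.0.0/16 (192.168.0.0 - 192.168.255.255)
Public (not in any RFC 1918 range)


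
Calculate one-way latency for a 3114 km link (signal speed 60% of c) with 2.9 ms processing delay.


Speed = 0.6 * 3e5 km/s = 180000 km/s
Propagation delay = 3114 / 180000 = 0.0173 s = 17.3 ms
Processing delay = 2.9 ms
Total one-way latency = 20.2 ms


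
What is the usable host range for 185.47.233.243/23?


Network: 185.47.232.0
Broadcast: 185.47.233.255
First usable = network + 1
Last usable = broadcast - 1
Range: 185.47.232.1 to 185.47.233.254


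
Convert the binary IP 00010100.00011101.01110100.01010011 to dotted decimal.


00010100 = 20
00011101 = 29
01110100 = 116
01010011 = 83
IP: 20.29.116.83


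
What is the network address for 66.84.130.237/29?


IP:   01000010.01010100.10000010.11101101
Mask: 11111111.11111111.11111111.11111000
AND operation:
Net:  01000010.01010100.10000010.11101000
Network: 66.84.130.232/29


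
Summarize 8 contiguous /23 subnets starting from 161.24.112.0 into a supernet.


Original prefix: /23
Number of subnets: 8 = 2^3
New prefix = 23 - 3 = 20
Supernet: 161.24.112.0/20


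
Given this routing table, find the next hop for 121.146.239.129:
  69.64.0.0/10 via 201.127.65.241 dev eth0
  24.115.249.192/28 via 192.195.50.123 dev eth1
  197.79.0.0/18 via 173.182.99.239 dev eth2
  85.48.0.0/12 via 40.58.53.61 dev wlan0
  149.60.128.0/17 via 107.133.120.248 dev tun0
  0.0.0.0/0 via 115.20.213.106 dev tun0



Longest prefix match for 121.146.239.129:
  /10 69.64.0.0: no
  /28 24.115.249.192: no
  /18 197.79.0.0: no
  /12 85.48.0.0: no
  /17 149.60.128.0: no
  /0 0.0.0.0: MATCH
Selected: next-hop 115.20.213.106 via tun0 (matched /0)


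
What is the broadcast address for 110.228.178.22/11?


Network: 110.224.0.0/11
Host bits = 21
Set all host bits to 1:
Broadcast: 110.255.255.255


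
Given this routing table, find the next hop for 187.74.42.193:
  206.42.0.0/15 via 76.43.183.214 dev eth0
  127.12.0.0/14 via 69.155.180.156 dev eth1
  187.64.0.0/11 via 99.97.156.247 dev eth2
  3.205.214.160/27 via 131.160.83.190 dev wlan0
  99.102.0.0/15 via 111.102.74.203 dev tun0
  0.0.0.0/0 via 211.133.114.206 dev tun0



Longest prefix match for 187.74.42.193:
  /15 206.42.0.0: no
  /14 127.12.0.0: no
  /11 187.64.0.0: MATCH
  /27 3.205.214.160: no
  /15 99.102.0.0: no
  /0 0.0.0.0: MATCH
Selected: next-hop 99.97.156.247 via eth2 (matched /11)


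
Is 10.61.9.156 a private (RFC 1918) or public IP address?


RFC 1918 private ranges:
  10.0.0.0/8 (10.0.0.0 - 10.255.255.255)
  172.16.0.0/12 (172.16.0.0 - 172.31.255.255)
  192.168.0.0/16 (192.168.0.0 - 192.168.255.255)
Private (in 10.0.0.0/8)


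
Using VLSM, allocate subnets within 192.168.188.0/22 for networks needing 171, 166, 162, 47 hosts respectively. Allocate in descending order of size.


171 hosts -> /24 (254 usable): 192.168.188.0/24
166 hosts -> /24 (254 usable): 192.168.189.0/24
162 hosts -> /24 (254 usable): 192.168.190.0/24
47 hosts -> /26 (62 usable): 192.168.191.0/26
Allocation: 192.168.188.0/24 (171 hosts, 254 usable); 192.168.189.0/24 (166 hosts, 254 usable); 192.168.190.0/24 (162 hosts, 254 usable); 192.168.191.0/26 (47 hosts, 62 usable)


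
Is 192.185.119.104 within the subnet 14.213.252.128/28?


Subnet network: 14.213.252.128
Test IP AND mask: 192.185.119.96
No, 192.185.119.104 is not in 14.213.252.128/28


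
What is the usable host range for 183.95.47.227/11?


Network: 183.64.0.0
Broadcast: 183.95.255.255
First usable = network + 1
Last usable = broadcast - 1
Range: 183.64.0.1 to 183.95.255.254


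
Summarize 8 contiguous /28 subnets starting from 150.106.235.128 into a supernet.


Original prefix: /28
Number of subnets: 8 = 2^3
New prefix = 28 - 3 = 25
Supernet: 150.106.235.128/25


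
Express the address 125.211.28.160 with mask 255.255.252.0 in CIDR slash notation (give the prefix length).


Binary: 11111111.11111111.11111100.00000000
Count leading 1s
Prefix: /22


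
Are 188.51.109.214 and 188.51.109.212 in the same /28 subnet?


Mask: 255.255.255.240
188.51.109.214 AND mask = 188.51.109.208
188.51.109.212 AND mask = 188.51.109.208
Yes, same subnet (188.51.109.208)


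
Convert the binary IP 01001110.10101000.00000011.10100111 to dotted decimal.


01001110 = 78
10101000 = 168
00000011 = 3
10100111 = 167
IP: 78.168.3.167


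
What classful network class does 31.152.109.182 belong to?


First octet: 31
Binary: 00011111
0xxxxxxx -> Class A (1-126)
Class A, default mask 255.0.0.0 (/8)


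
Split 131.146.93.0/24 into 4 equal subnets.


New prefix = 24 + 2 = 26
Each subnet has 64 addresses
  131.146.93.0/26
  131.146.93.64/26
  131.146.93.128/26
  131.146.93.192/26
Subnets: 131.146.93.0/26, 131.146.93.64/26, 131.146.93.128/26, 131.146.93.192/26


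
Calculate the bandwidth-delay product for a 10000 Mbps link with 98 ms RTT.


BDP = bandwidth * RTT
= 10000 Mbps * 98 ms
= 10000 * 1e6 * 98 / 1000 bits
= 980000000 bits
= 122500000 bytes
= 119628.9062 KB
BDP = 980000000 bits (122500000 bytes)


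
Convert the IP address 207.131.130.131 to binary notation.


207 = 11001111
131 = 10000011
130 = 10000010
131 = 10000011
Binary: 11001111.10000011.10000010.10000011


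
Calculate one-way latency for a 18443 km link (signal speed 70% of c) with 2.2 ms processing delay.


Speed = 0.7 * 3e5 km/s = 210000 km/s
Propagation delay = 18443 / 210000 = 0.0878 s = 87.8238 ms
Processing delay = 2.2 ms
Total one-way latency = 90.0238 ms


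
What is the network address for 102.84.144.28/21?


IP:   01100110.01010100.10010000.00011100
Mask: 11111111.11111111.11111000.00000000
AND operation:
Net:  01100110.01010100.10010000.00000000
Network: 102.84.144.0/21


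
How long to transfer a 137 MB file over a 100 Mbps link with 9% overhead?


Effective throughput = 100 * (1 - 9/100) = 91 Mbps
File size in Mb = 137 * 8 = 1096 Mb
Time = 1096 / 91
Time = 12.044 seconds


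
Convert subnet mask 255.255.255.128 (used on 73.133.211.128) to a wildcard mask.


Subnet mask: 255.255.255.128
Wildcard = 255.255.255.255 - subnet mask
255 - 255 = 0
255 - 255 = 0
255 - 255 = 0
255 - 128 = 127
Wildcard: 0.0.0.127


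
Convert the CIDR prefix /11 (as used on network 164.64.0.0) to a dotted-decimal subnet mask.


/11 means 11 network bits, 21 host bits
Binary: 11111111111000000000000000000000
Mask: 255.224.0.0


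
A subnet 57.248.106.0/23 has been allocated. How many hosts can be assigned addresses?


Host bits = 32 - 23 = 9
Total addresses = 2^9 = 512
Usable = total - 2 (network and broadcast)
Usable hosts: 510


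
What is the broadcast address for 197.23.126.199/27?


Network: 197.23.126.192/27
Host bits = 5
Set all host bits to 1:
Broadcast: 197.23.126.223


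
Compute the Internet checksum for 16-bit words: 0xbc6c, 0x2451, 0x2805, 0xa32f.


Sum all words (with carry folding):
+ 0xbc6c = 0xbc6c
+ 0x2451 = 0xe0bd
+ 0x2805 = 0x08c3
+ 0xa32f = 0xabf2
One's complement: ~0xabf2
Checksum = 0x540d


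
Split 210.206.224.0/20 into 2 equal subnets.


New prefix = 20 + 1 = 21
Each subnet has 2048 addresses
  210.206.224.0/21
  210.206.232.0/21
Subnets: 210.206.224.0/21, 210.206.232.0/21


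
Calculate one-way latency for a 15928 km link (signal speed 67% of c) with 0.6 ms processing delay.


Speed = 0.67 * 3e5 km/s = 201000 km/s
Propagation delay = 15928 / 201000 = 0.0792 s = 79.2438 ms
Processing delay = 0.6 ms
Total one-way latency = 79.8438 ms


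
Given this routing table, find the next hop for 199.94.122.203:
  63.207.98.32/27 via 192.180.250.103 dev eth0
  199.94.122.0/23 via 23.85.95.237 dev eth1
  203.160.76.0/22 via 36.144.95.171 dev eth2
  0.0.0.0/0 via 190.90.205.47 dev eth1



Longest prefix match for 199.94.122.203:
  /27 63.207.98.32: no
  /23 199.94.122.0: MATCH
  /22 203.160.76.0: no
  /0 0.0.0.0: MATCH
Selected: next-hop 23.85.95.237 via eth1 (matched /23)


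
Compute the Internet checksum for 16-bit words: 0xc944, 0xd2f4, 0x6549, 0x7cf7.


Sum all words (with carry folding):
+ 0xc944 = 0xc944
+ 0xd2f4 = 0x9c39
+ 0x6549 = 0x0183
+ 0x7cf7 = 0x7e7a
One's complement: ~0x7e7a
Checksum = 0x8185


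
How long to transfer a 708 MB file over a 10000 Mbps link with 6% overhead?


Effective throughput = 10000 * (1 - 6/100) = 9400 Mbps
File size in Mb = 708 * 8 = 5664 Mb
Time = 5664 / 9400
Time = 0.6026 seconds


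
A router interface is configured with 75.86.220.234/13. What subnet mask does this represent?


/13 means 13 network bits, 19 host bits
Binary: 11111111111110000000000000000000
Mask: 255.248.0.0


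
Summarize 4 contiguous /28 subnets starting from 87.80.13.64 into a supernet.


Original prefix: /28
Number of subnets: 4 = 2^2
New prefix = 28 - 2 = 26
Supernet: 87.80.13.64/26


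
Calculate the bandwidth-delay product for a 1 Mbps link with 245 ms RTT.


BDP = bandwidth * RTT
= 1 Mbps * 245 ms
= 1 * 1e6 * 245 / 1000 bits
= 245000 bits
= 30625 bytes
= 29.9072 KB
BDP = 245000 bits (30625 bytes)


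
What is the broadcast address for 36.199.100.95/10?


Network: 36.192.0.0/10
Host bits = 22
Set all host bits to 1:
Broadcast: 36.255.255.255


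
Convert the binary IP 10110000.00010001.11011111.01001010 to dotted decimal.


10110000 = 176
00010001 = 17
11011111 = 223
01001010 = 74
IP: 176.17.223.74


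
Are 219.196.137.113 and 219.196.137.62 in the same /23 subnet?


Mask: 255.255.254.0
219.196.137.113 AND mask = 219.196.136.0
219.196.137.62 AND mask = 219.196.136.0
Yes, same subnet (219.196.136.0)


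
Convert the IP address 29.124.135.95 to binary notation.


29 = 00011101
124 = 01111100
135 = 10000111
95 = 01011111
Binary: 00011101.01111100.10000111.01011111


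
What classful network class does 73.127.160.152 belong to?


First octet: 73
Binary: 01001001
0xxxxxxx -> Class A (1-126)
Class A, default mask 255.0.0.0 (/8)


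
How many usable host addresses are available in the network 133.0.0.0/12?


Host bits = 32 - 12 = 20
Total addresses = 2^20 = 1048576
Usable = total - 2 (network and broadcast)
Usable hosts: 1048574


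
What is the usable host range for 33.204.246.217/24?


Network: 33.204.246.0
Broadcast: 33.204.246.255
First usable = network + 1
Last usable = broadcast - 1
Range: 33.204.246.1 to 33.204.246.254


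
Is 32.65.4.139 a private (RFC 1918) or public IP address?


RFC 1918 private ranges:
  10.0.0.0/8 (10.0.0.0 - 10.255.255.255)
  172.16.0.0/12 (172.16.0.0 - 172.31.255.255)
  192.168.0.0/16 (192.168.0.0 - 192.168.255.255)
Public (not in any RFC 1918 range)


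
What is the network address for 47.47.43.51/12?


IP:   00101111.00101111.00101011.00110011
Mask: 11111111.11110000.00000000.00000000
AND operation:
Net:  00101111.00100000.00000000.00000000
Network: 47.32.0.0/12


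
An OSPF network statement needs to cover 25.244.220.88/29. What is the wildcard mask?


Subnet mask: 255.255.255.248
Wildcard = 255.255.255.255 - subnet mask
255 - 255 = 0
255 - 255 = 0
255 - 255 = 0
255 - 248 = 7
Wildcard: 0.0.0.7


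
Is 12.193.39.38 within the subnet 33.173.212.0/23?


Subnet network: 33.173.212.0
Test IP AND mask: 12.193.38.0
No, 12.193.39.38 is not in 33.173.212.0/23


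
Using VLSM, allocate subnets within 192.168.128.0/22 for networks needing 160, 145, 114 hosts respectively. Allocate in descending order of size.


160 hosts -> /24 (254 usable): 192.168.128.0/24
145 hosts -> /24 (254 usable): 192.168.129.0/24
114 hosts -> /25 (126 usable): 192.168.130.0/25
Allocation: 192.168.128.0/24 (160 hosts, 254 usable); 192.168.129.0/24 (145 hosts, 254 usable); 192.168.130.0/25 (114 hosts, 126 usable)


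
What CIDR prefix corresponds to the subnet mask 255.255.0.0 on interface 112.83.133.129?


Binary: 11111111.11111111.00000000.00000000
Count leading 1s
Prefix: /16


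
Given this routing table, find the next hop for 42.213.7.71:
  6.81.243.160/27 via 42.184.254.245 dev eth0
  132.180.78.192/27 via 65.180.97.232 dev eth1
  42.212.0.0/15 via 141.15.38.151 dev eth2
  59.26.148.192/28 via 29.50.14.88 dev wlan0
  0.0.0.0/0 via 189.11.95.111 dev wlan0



Longest prefix match for 42.213.7.71:
  /27 6.81.243.160: no
  /27 132.180.78.192: no
  /15 42.212.0.0: MATCH
  /28 59.26.148.192: no
  /0 0.0.0.0: MATCH
Selected: next-hop 141.15.38.151 via eth2 (matched /15)


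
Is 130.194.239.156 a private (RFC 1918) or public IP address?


RFC 1918 private ranges:
  10.0.0.0/8 (10.0.0.0 - 10.255.255.255)
  172.16.0.0/12 (172.16.0.0 - 172.31.255.255)
  192.168.0.0/16 (192.168.0.0 - 192.168.255.255)
Public (not in any RFC 1918 range)


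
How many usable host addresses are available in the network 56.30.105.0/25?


Host bits = 32 - 25 = 7
Total addresses = 2^7 = 128
Usable = total - 2 (network and broadcast)
Usable hosts: 126


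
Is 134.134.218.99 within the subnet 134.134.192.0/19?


Subnet network: 134.134.192.0
Test IP AND mask: 134.134.192.0
Yes, 134.134.218.99 is in 134.134.192.0/19


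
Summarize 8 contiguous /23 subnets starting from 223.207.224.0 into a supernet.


Original prefix: /23
Number of subnets: 8 = 2^3
New prefix = 23 - 3 = 20
Supernet: 223.207.224.0/20


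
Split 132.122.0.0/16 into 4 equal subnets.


New prefix = 16 + 2 = 18
Each subnet has 16384 addresses
  132.122.0.0/18
  132.122.64.0/18
  132.122.128.0/18
  132.122.192.0/18
Subnets: 132.122.0.0/18, 132.122.64.0/18, 132.122.128.0/18, 132.122.192.0/18


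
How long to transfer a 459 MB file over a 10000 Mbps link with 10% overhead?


Effective throughput = 10000 * (1 - 10/100) = 9000 Mbps
File size in Mb = 459 * 8 = 3672 Mb
Time = 3672 / 9000
Time = 0.408 seconds


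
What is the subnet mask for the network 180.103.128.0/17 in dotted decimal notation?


/17 means 17 network bits, 15 host bits
Binary: 11111111111111111000000000000000
Mask: 255.255.128.0
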